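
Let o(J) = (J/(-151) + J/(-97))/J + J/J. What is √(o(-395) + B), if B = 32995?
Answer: 2*√1769695081527/14647 ≈ 181.65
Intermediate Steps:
o(J) = 14399/14647 (o(J) = (J*(-1/151) + J*(-1/97))/J + 1 = (-J/151 - J/97)/J + 1 = (-248*J/14647)/J + 1 = -248/14647 + 1 = 14399/14647)
√(o(-395) + B) = √(14399/14647 + 32995) = √(483292164/14647) = 2*√1769695081527/14647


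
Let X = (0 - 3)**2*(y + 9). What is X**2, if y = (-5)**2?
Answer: 93636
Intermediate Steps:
y = 25
X = 306 (X = (0 - 3)**2*(25 + 9) = (-3)**2*34 = 9*34 = 306)
X**2 = 306**2 = 93636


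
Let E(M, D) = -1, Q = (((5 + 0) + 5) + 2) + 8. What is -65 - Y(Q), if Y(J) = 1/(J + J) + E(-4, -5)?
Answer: -2561/40 ≈ -64.025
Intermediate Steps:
Q = 20 (Q = ((5 + 5) + 2) + 8 = (10 + 2) + 8 = 12 + 8 = 20)
Y(J) = -1 + 1/(2*J) (Y(J) = 1/(J + J) - 1 = 1/(2*J) - 1 = -1 + 1/(2*J))
-65 - Y(Q) = -65 - (1/2 - 1*20)/20 = -65 - (1/2 - 20)/20 = -65 - (-39)/(20*2) = -65 - 1*(-39/40) = -65 + 39/40 = -2561/40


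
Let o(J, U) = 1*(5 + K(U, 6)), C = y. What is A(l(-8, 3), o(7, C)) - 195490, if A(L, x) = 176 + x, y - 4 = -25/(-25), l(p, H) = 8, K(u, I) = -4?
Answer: -195313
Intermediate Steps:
y = 5 (y = 4 - 25/(-25) = 4 - 25*(-1/25) = 4 + 1 = 5)
C = 5
o(J, U) = 1 (o(J, U) = 1*(5 - 4) = 1*1 = 1)
A(l(-8, 3), o(7, C)) - 195490 = (176 + 1) - 195490 = 177 - 195490 = -195313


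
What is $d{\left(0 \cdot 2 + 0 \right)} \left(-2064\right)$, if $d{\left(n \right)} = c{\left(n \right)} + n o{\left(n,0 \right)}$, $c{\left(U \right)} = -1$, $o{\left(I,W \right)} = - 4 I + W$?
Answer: $2064$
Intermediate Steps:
$o{\left(I,W \right)} = W - 4 I$
$d{\left(n \right)} = -1 - 4 n^{2}$ ($d{\left(n \right)} = -1 + n \left(0 - 4 n\right) = -1 + n \left(- 4 n\right) = -1 - 4 n^{2}$)
$d{\left(0 \cdot 2 + 0 \right)} \left(-2064\right) = \left(-1 - 4 \left(0 \cdot 2 + 0\right)^{2}\right) \left(-2064\right) = \left(-1 - 4 \left(0 + 0\right)^{2}\right) \left(-2064\right) = \left(-1 - 4 \cdot 0^{2}\right) \left(-2064\right) = \left(-1 - 0\right) \left(-2064\right) = \left(-1 + 0\right) \left(-2064\right) = \left(-1\right) \left(-2064\right) = 2064$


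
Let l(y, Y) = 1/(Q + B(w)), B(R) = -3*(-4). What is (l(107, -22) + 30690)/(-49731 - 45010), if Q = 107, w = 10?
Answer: -3652111/11274179 ≈ -0.32394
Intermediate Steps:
B(R) = 12
l(y, Y) = 1/119 (l(y, Y) = 1/(107 + 12) = 1/119)
(l(107, -22) + 30690)/(-49731 - 45010) = (1/119 + 30690)/(-49731 - 45010) = (3652111/119)/(-94741) = (3652111/119)*(-1/94741) = -3652111/11274179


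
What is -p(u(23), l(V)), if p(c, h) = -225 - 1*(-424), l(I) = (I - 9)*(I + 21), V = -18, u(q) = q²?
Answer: -199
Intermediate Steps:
l(I) = (-9 + I)*(21 + I)
p(c, h) = 199 (p(c, h) = -225 + 424 = 199)
-p(u(23), l(V)) = -1*199 = -199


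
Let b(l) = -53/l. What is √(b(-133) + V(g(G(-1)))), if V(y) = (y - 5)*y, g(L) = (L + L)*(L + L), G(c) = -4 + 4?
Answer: √7049/133 ≈ 0.63127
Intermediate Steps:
G(c) = 0
g(L) = 4*L² (g(L) = (2*L)*(2*L) = 4*L²)
V(y) = y*(-5 + y) (V(y) = (-5 + y)*y = y*(-5 + y))
√(b(-133) + V(g(G(-1)))) = √(-53/(-133) + (4*0²)*(-5 + 4*0²)) = √(-53*(-1/133) + (4*0)*(-5 + 4*0)) = √(53/133 + 0*(-5 + 0)) = √(53/133 + 0*(-5)) = √(53/133 + 0) = √(53/133) = √7049/133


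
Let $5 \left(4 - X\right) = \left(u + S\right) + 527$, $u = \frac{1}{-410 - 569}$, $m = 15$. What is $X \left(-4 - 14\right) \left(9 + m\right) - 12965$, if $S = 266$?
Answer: $\frac{263459237}{4895} \approx 53822.0$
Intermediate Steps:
$u = - \frac{1}{979}$ ($u = \frac{1}{-979} = - \frac{1}{979} \approx -0.0010215$)
$X = - \frac{756766}{4895}$ ($X = 4 - \frac{\left(- \frac{1}{979} + 266\right) + 527}{5} = 4 - \frac{\frac{260413}{979} + 527}{5} = 4 - \frac{776346}{4895} = - \frac{756766}{4895} \approx -154.6$)
$X \left(-4 - 14\right) \left(9 + m\right) - 12965 = - \frac{756766 \left(-4 - 14\right) \left(9 + 15\right)}{4895} - 12965 = - \frac{756766 \left(\left(-18\right) 24\right)}{4895} - 12965 = \left(- \frac{756766}{4895}\right) \left(-432\right) - 12965 = \frac{326922912}{4895} - 12965 = \frac{263459237}{4895}$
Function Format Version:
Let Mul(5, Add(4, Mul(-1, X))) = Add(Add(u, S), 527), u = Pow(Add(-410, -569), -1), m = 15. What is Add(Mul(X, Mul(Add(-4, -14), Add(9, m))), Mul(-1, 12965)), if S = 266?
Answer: Rational(263459237, 4895) ≈ 53822.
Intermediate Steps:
u = Rational(-1, 979) (u = Pow(-979, -1) = Rational(-1, 979) ≈ -0.0010215)
X = Rational(-756766, 4895) (X = Add(4, Mul(Rational(-1, 5), Add(Add(Rational(-1, 979), 266), 527))) = Add(4, Mul(Rational(-1, 5), Add(Rational(260413, 979), 527))) = Add(4, Mul(Rational(-1, 5), Rational(776346, 979))) = Add(4, Rational(-776346, 4895)) = Rational(-756766, 4895) ≈ -154.60)
Add(Mul(X, Mul(Add(-4, -14), Add(9, m))), Mul(-1, 12965)) = Add(Mul(Rational(-756766, 4895), Mul(Add(-4, -14), Add(9, 15))), Mul(-1, 12965)) = Add(Mul(Rational(-756766, 4895), Mul(-18, 24)), -12965) = Add(Mul(Rational(-756766, 4895), -432), -12965) = Add(Rational(326922912, 4895), -12965) = Rational(263459237, 4895)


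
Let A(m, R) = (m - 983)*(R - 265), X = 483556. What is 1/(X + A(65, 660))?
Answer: 1/120946 ≈ 8.2682e-6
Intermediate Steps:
A(m, R) = (-983 + m)*(-265 + R)
1/(X + A(65, 660)) = 1/(483556 + (260495 - 983*660 - 265*65 + 660*65)) = 1/(483556 + (260495 - 648780 - 17225 + 42900)) = 1/(483556 - 362610) = 1/120946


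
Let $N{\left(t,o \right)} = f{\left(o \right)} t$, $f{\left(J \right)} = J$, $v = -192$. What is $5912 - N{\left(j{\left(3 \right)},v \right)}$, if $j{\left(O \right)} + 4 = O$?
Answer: $5720$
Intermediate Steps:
$j{\left(O \right)} = -4 + O$
$N{\left(t,o \right)} = o t$
$5912 - N{\left(j{\left(3 \right)},v \right)} = 5912 - - 192 \left(-4 + 3\right) = 5912 - \left(-192\right) \left(-1\right) = 5912 - 192 = 5720$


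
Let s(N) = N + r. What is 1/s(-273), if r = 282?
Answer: ⅑ ≈ 0.11111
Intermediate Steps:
s(N) = 282 + N (s(N) = N + 282 = 282 + N)
1/s(-273) = 1/(282 - 273) = 1/9 = ⅑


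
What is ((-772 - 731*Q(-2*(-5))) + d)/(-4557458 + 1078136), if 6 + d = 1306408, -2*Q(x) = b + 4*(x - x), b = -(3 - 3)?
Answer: -217605/579887 ≈ -0.37525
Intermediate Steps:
b = 0 (b = -1*0 = 0)
Q(x) = 0 (Q(x) = -(0 + 4*(x - x))/2 = -(0 + 4*0)/2 = -(0 + 0)/2 = -½*0 = 0)
d = 1306402 (d = -6 + 1306408 = 1306402)
((-772 - 731*Q(-2*(-5))) + d)/(-4557458 + 1078136) = ((-772 - 731*0) + 1306402)/(-4557458 + 1078136) = ((-772 + 0) + 1306402)/(-3479322) = (-772 + 1306402)*(-1/3479322) = 1305630*(-1/3479322) = -217605/579887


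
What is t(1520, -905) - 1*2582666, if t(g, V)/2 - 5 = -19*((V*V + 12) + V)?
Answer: -33671672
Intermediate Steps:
t(g, V) = -446 - 38*V - 38*V² (t(g, V) = 10 + 2*(-19*((V*V + 12) + V)) = 10 + 2*(-19*((V² + 12) + V)) = 10 + 2*(-19*((12 + V²) + V)) = 10 + 2*(-19*(12 + V + V²)) = 10 + 2*(-228 - 19*V - 19*V²) = 10 + (-456 - 38*V - 38*V²) = -446 - 38*V - 38*V²)
t(1520, -905) - 1*2582666 = (-446 - 38*(-905) - 38*(-905)²) - 1*2582666 = (-446 + 34390 - 38*819025) - 2582666 = (-446 + 34390 - 31122950) - 2582666 = -31089006 - 2582666 = -33671672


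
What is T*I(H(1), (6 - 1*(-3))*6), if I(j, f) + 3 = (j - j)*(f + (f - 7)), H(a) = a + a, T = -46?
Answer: 138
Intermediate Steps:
H(a) = 2*a
I(j, f) = -3 (I(j, f) = -3 + (j - j)*(f + (f - 7)) = -3 + 0*(f + (-7 + f)) = -3 + 0*(-7 + 2*f) = -3 + 0 = -3)
T*I(H(1), (6 - 1*(-3))*6) = -46*(-3) = 138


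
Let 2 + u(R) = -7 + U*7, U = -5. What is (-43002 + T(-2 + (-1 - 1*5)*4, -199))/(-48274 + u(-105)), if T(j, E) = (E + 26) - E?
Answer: 21488/24159 ≈ 0.88944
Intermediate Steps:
u(R) = -44 (u(R) = -2 + (-7 - 5*7) = -2 + (-7 - 35) = -2 - 42 = -44)
T(j, E) = 26 (T(j, E) = (26 + E) - E = 26)
(-43002 + T(-2 + (-1 - 1*5)*4, -199))/(-48274 + u(-105)) = (-43002 + 26)/(-48274 - 44) = -42976/(-48318) = -42976*(-1/48318) = 21488/24159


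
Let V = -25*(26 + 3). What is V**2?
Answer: 525625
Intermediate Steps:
V = -725 (V = -25*29 = -725)
V**2 = (-725)**2 = 525625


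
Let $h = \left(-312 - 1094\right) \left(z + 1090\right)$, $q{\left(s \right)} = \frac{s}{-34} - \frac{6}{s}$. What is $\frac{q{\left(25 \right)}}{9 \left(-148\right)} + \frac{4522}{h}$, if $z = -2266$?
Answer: $\frac{13739}{3962700} \approx 0.0034671$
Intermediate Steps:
$q{\left(s \right)} = - \frac{6}{s} - \frac{s}{34}$ ($q{\left(s \right)} = s \left(- \frac{1}{34}\right) - \frac{6}{s} = - \frac{s}{34} - \frac{6}{s} = - \frac{6}{s} - \frac{s}{34}$)
$h = 1653456$ ($h = \left(-312 - 1094\right) \left(-2266 + 1090\right) = \left(-1406\right) \left(-1176\right) = 1653456$)
$\frac{q{\left(25 \right)}}{9 \left(-148\right)} + \frac{4522}{h} = \frac{- \frac{6}{25} - \frac{25}{34}}{9 \left(-148\right)} + \frac{4522}{1653456} = \frac{\left(-6\right) \frac{1}{25} - \frac{25}{34}}{-1332} + 4522 \cdot \frac{1}{1653456} = \left(- \frac{6}{25} - \frac{25}{34}\right) \left(- \frac{1}{1332}\right) + \frac{17}{6216} = \left(- \frac{829}{850}\right) \left(- \frac{1}{1332}\right) + \frac{17}{6216} = \frac{829}{1132200} + \frac{17}{6216} = \frac{13739}{3962700}$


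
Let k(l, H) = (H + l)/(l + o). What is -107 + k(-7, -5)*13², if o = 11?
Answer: -614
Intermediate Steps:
k(l, H) = (H + l)/(11 + l) (k(l, H) = (H + l)/(l + 11) = (H + l)/(11 + l))
-107 + k(-7, -5)*13² = -107 + ((-5 - 7)/(11 - 7))*13² = -107 + (-12/4)*169 = -107 + ((¼)*(-12))*169 = -107 - 3*169 = -107 - 507 = -614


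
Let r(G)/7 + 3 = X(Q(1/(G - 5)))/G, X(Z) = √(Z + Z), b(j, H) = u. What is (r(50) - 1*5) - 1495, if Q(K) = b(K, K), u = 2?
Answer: -38018/25 ≈ -1520.7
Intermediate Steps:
b(j, H) = 2
Q(K) = 2
X(Z) = √2*√Z (X(Z) = √(2*Z) = √2*√Z)
r(G) = -21 + 14/G (r(G) = -21 + 7*((√2*√2)/G) = -21 + 7*(2/G) = -21 + 14/G)
(r(50) - 1*5) - 1495 = ((-21 + 14/50) - 1*5) - 1495 = ((-21 + 14*(1/50)) - 5) - 1495 = ((-21 + 7/25) - 5) - 1495 = (-518/25 - 5) - 1495 = -643/25 - 1495 = -38018/25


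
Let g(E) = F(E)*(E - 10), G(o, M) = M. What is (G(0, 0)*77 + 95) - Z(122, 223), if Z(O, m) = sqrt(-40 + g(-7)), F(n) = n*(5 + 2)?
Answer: 95 - sqrt(793) ≈ 66.840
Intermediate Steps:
F(n) = 7*n (F(n) = n*7 = 7*n)
g(E) = 7*E*(-10 + E) (g(E) = (7*E)*(E - 10) = (7*E)*(-10 + E) = 7*E*(-10 + E))
Z(O, m) = sqrt(793) (Z(O, m) = sqrt(-40 + 7*(-7)*(-10 - 7)) = sqrt(-40 + 7*(-7)*(-17)) = sqrt(-40 + 833) = sqrt(793))
(G(0, 0)*77 + 95) - Z(122, 223) = (0*77 + 95) - sqrt(793) = (0 + 95) - sqrt(793) = 95 - sqrt(793)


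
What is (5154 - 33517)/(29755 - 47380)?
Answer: 28363/17625 ≈ 1.6092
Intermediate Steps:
(5154 - 33517)/(29755 - 47380) = -28363/(-17625) = -28363*(-1/17625) = 28363/17625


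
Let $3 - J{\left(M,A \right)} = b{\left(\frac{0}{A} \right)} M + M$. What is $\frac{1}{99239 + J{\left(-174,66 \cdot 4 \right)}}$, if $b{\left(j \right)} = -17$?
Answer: $\frac{1}{96458} \approx 1.0367 \cdot 10^{-5}$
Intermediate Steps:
$J{\left(M,A \right)} = 3 + 16 M$ ($J{\left(M,A \right)} = 3 - \left(- 17 M + M\right) = 3 - - 16 M = 3 + 16 M$)
$\frac{1}{99239 + J{\left(-174,66 \cdot 4 \right)}} = \frac{1}{99239 + \left(3 + 16 \left(-174\right)\right)} = \frac{1}{99239 + \left(3 - 2784\right)} = \frac{1}{99239 - 2781} = \frac{1}{96458}$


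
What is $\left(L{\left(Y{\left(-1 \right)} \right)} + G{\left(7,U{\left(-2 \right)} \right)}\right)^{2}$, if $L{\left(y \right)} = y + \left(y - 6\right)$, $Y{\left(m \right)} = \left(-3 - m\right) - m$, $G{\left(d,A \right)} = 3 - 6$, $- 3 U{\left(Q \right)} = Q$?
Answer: $121$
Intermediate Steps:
$U{\left(Q \right)} = - \frac{Q}{3}$
$G{\left(d,A \right)} = -3$ ($G{\left(d,A \right)} = 3 - 6 = -3$)
$Y{\left(m \right)} = -3 - 2 m$
$L{\left(y \right)} = -6 + 2 y$ ($L{\left(y \right)} = y + \left(y - 6\right) = y + \left(-6 + y\right) = -6 + 2 y$)
$\left(L{\left(Y{\left(-1 \right)} \right)} + G{\left(7,U{\left(-2 \right)} \right)}\right)^{2} = \left(\left(-6 + 2 \left(-3 - -2\right)\right) - 3\right)^{2} = \left(\left(-6 + 2 \left(-3 + 2\right)\right) - 3\right)^{2} = \left(\left(-6 + 2 \left(-1\right)\right) - 3\right)^{2} = \left(\left(-6 - 2\right) - 3\right)^{2} = \left(-8 - 3\right)^{2} = \left(-11\right)^{2} = 121$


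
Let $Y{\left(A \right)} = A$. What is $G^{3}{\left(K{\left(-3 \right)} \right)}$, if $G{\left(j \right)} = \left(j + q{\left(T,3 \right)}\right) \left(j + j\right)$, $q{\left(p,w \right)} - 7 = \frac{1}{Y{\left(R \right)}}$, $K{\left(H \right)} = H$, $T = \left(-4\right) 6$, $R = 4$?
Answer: $- \frac{132651}{8} \approx -16581.0$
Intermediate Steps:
$T = -24$
$q{\left(p,w \right)} = \frac{29}{4}$ ($q{\left(p,w \right)} = 7 + \frac{1}{4} = \frac{29}{4}$)
$G{\left(j \right)} = 2 j \left(\frac{29}{4} + j\right)$ ($G{\left(j \right)} = \left(j + \frac{29}{4}\right) \left(j + j\right) = \left(\frac{29}{4} + j\right) 2 j = 2 j \left(\frac{29}{4} + j\right)$)
$G^{3}{\left(K{\left(-3 \right)} \right)} = \left(\frac{1}{2} \left(-3\right) \left(29 + 4 \left(-3\right)\right)\right)^{3} = \left(\frac{1}{2} \left(-3\right) \left(29 - 12\right)\right)^{3} = \left(\frac{1}{2} \left(-3\right) 17\right)^{3} = \left(- \frac{51}{2}\right)^{3} = - \frac{132651}{8}$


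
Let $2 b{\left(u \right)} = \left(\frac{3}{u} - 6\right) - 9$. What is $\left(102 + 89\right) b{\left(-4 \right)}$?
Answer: $- \frac{12033}{8} \approx -1504.1$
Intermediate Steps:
$b{\left(u \right)} = - \frac{15}{2} + \frac{3}{2 u}$ ($b{\left(u \right)} = \frac{\left(\frac{3}{u} - 6\right) - 9}{2} = \frac{\left(-6 + \frac{3}{u}\right) - 9}{2} = \frac{-15 + \frac{3}{u}}{2} = - \frac{15}{2} + \frac{3}{2 u}$)
$\left(102 + 89\right) b{\left(-4 \right)} = \left(102 + 89\right) \frac{3 \left(1 - -20\right)}{2 \left(-4\right)} = 191 \cdot \frac{3}{2} \left(- \frac{1}{4}\right) \left(1 + 20\right) = 191 \cdot \frac{3}{2} \left(- \frac{1}{4}\right) 21 = 191 \left(- \frac{63}{8}\right) = - \frac{12033}{8}$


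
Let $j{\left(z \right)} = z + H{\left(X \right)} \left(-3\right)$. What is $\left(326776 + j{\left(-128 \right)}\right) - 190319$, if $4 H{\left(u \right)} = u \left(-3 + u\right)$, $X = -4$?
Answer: $136308$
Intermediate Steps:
$H{\left(u \right)} = \frac{u \left(-3 + u\right)}{4}$
$j{\left(z \right)} = -21 + z$ ($j{\left(z \right)} = z + \frac{1}{4} \left(-4\right) \left(-3 - 4\right) \left(-3\right) = z + \frac{1}{4} \left(-4\right) \left(-7\right) \left(-3\right) = z + 7 \left(-3\right) = z - 21 = -21 + z$)
$\left(326776 + j{\left(-128 \right)}\right) - 190319 = \left(326776 - 149\right) - 190319 = 326627 - 190319 = 136308$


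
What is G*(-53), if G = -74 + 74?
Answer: 0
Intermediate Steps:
G = 0
G*(-53) = 0*(-53) = 0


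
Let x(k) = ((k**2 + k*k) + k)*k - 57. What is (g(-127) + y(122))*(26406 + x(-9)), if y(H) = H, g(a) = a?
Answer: -124860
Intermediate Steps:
x(k) = -57 + k*(k + 2*k**2) (x(k) = ((k**2 + k**2) + k)*k - 57 = (2*k**2 + k)*k - 57 = (k + 2*k**2)*k - 57 = k*(k + 2*k**2) - 57 = -57 + k*(k + 2*k**2))
(g(-127) + y(122))*(26406 + x(-9)) = (-127 + 122)*(26406 + (-57 + (-9)**2 + 2*(-9)**3)) = -5*(26406 + (-57 + 81 + 2*(-729))) = -5*(26406 + (-57 + 81 - 1458)) = -5*(26406 - 1434) = -5*24972 = -124860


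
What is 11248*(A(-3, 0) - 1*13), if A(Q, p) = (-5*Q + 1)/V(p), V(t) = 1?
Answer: 33744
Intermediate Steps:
A(Q, p) = 1 - 5*Q (A(Q, p) = (-5*Q + 1)/1 = (1 - 5*Q)*1 = 1 - 5*Q)
11248*(A(-3, 0) - 1*13) = 11248*((1 - 5*(-3)) - 1*13) = 11248*((1 + 15) - 13) = 11248*(16 - 13) = 11248*3 = 33744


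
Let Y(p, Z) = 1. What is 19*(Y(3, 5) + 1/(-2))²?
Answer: 19/4 ≈ 4.7500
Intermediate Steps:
19*(Y(3, 5) + 1/(-2))² = 19*(1 + 1/(-2))² = 19*(1 - ½)² = 19*(½)² = 19*(¼) = 19/4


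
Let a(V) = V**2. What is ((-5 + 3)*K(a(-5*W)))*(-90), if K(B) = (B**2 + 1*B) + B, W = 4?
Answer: 28944000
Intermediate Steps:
K(B) = B**2 + 2*B (K(B) = (B**2 + B) + B = (B + B**2) + B = B**2 + 2*B)
((-5 + 3)*K(a(-5*W)))*(-90) = ((-5 + 3)*((-5*4)**2*(2 + (-5*4)**2)))*(-90) = -2*(-20)**2*(2 + (-20)**2)*(-90) = -800*(2 + 400)*(-90) = -800*402*(-90) = -2*160800*(-90) = -321600*(-90) = 28944000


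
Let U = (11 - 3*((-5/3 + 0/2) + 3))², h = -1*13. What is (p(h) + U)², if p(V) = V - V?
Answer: 2401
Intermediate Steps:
h = -13
U = 49 (U = (11 - 3*((-5*⅓ + 0*(½)) + 3))² = (11 - 3*((-5/3 + 0) + 3))² = (11 - 3*(-5/3 + 3))² = (11 - 3*4/3)² = (11 - 4)² = 7² = 49)
p(V) = 0
(p(h) + U)² = (0 + 49)² = 49² = 2401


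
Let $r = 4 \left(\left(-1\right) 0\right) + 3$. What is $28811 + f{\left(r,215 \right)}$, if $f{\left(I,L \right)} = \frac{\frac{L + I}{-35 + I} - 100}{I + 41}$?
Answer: $\frac{20281235}{704} \approx 28809.0$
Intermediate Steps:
$r = 3$ ($r = 4 \cdot 0 + 3 = 0 + 3 = 3$)
$f{\left(I,L \right)} = \frac{-100 + \frac{I + L}{-35 + I}}{41 + I}$ ($f{\left(I,L \right)} = \frac{\frac{I + L}{-35 + I} - 100}{41 + I} = \frac{-100 + \frac{I + L}{-35 + I}}{41 + I}$)
$28811 + f{\left(r,215 \right)} = 28811 + \frac{3500 + 215 - 297}{-1435 + 3^{2} + 6 \cdot 3} = 28811 + \frac{3500 + 215 - 297}{-1435 + 9 + 18} = 28811 + \frac{1}{-1408} \cdot 3418 = 28811 - \frac{1709}{704} = \frac{20281235}{704}$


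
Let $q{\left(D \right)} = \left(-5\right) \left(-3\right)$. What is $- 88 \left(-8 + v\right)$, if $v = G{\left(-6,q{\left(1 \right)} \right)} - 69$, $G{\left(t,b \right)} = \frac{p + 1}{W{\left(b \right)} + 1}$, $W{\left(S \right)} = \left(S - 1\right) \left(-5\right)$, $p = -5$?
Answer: $\frac{467192}{69} \approx 6770.9$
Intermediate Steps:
$W{\left(S \right)} = 5 - 5 S$ ($W{\left(S \right)} = \left(-1 + S\right) \left(-5\right) = 5 - 5 S$)
$q{\left(D \right)} = 15$
$G{\left(t,b \right)} = - \frac{4}{6 - 5 b}$ ($G{\left(t,b \right)} = \frac{-5 + 1}{\left(5 - 5 b\right) + 1} = - \frac{4}{6 - 5 b}$)
$v = - \frac{4757}{69}$ ($v = \frac{4}{-6 + 5 \cdot 15} - 69 = \frac{4}{-6 + 75} - 69 = \frac{4}{69} - 69 = - \frac{4757}{69} \approx -68.942$)
$- 88 \left(-8 + v\right) = - 88 \left(-8 - \frac{4757}{69}\right) = \left(-88\right) \left(- \frac{5309}{69}\right) = \frac{467192}{69}$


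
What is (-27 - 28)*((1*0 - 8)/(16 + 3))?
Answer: 440/19 ≈ 23.158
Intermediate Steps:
(-27 - 28)*((1*0 - 8)/(16 + 3)) = -55*(0 - 8)/19 = -(-440)/19 = -55*(-8/19) = 440/19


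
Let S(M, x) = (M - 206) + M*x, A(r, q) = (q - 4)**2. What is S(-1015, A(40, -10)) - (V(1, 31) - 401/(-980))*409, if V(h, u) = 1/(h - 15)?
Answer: -196293159/980 ≈ -2.0030e+5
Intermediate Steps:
A(r, q) = (-4 + q)**2
V(h, u) = 1/(-15 + h)
S(M, x) = -206 + M + M*x (S(M, x) = (-206 + M) + M*x = -206 + M + M*x)
S(-1015, A(40, -10)) - (V(1, 31) - 401/(-980))*409 = (-206 - 1015 - 1015*(-4 - 10)**2) - (1/(-15 + 1) - 401/(-980))*409 = (-206 - 1015 - 1015*(-14)**2) - (1/(-14) - 401*(-1/980))*409 = (-206 - 1015 - 1015*196) - (-1/14 + 401/980)*409 = (-206 - 1015 - 198940) - 331*409/980 = -200161 - 1*135379/980 = -200161 - 135379/980 = -196293159/980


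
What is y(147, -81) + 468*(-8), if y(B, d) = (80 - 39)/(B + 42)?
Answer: -707575/189 ≈ -3743.8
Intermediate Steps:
y(B, d) = 41/(42 + B)
y(147, -81) + 468*(-8) = 41/(42 + 147) + 468*(-8) = 41/189 - 3744 = -707575/189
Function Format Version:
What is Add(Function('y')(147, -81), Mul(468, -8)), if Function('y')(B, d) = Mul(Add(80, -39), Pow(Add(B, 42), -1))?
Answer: Rational(-707575, 189) ≈ -3743.8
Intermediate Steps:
Function('y')(B, d) = Mul(41, Pow(Add(42, B), -1))
Add(Function('y')(147, -81), Mul(468, -8)) = Add(Mul(41, Pow(Add(42, 147), -1)), Mul(468, -8)) = Add(Mul(41, Pow(189, -1)), -3744) = Add(Mul(41, Rational(1, 189)), -3744) = Add(Rational(41, 189), -3744) = Rational(-707575, 189)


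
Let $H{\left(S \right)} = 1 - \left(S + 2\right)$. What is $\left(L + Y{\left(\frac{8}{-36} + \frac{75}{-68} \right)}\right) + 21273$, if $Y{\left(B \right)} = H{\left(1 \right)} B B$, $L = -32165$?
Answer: $- \frac{2040424345}{187272} \approx -10896.0$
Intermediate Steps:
$H{\left(S \right)} = -1 - S$ ($H{\left(S \right)} = 1 - \left(2 + S\right) = -1 - S$)
$Y{\left(B \right)} = - 2 B^{2}$ ($Y{\left(B \right)} = \left(-1 - 1\right) B B = - 2 B B = - 2 B^{2}$)
$\left(L + Y{\left(\frac{8}{-36} + \frac{75}{-68} \right)}\right) + 21273 = \left(-32165 - 2 \left(\frac{8}{-36} + \frac{75}{-68}\right)^{2}\right) + 21273 = \left(-32165 - 2 \left(8 \left(- \frac{1}{36}\right) + 75 \left(- \frac{1}{68}\right)\right)^{2}\right) + 21273 = \left(-32165 - 2 \left(- \frac{2}{9} - \frac{75}{68}\right)^{2}\right) + 21273 = \left(-32165 - 2 \left(- \frac{811}{612}\right)^{2}\right) + 21273 = \left(-32165 - \frac{657721}{187272}\right) + 21273 = - \frac{6024261601}{187272} + 21273 = - \frac{2040424345}{187272}$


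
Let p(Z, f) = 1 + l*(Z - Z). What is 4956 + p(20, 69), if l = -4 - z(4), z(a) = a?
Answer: 4957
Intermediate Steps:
l = -8 (l = -4 - 1*4 = -4 - 4 = -8)
p(Z, f) = 1 (p(Z, f) = 1 - 8*(Z - Z) = 1 - 8*0 = 1 + 0 = 1)
4956 + p(20, 69) = 4956 + 1 = 4957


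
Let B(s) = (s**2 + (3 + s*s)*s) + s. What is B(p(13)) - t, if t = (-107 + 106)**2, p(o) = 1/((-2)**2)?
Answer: 5/64 ≈ 0.078125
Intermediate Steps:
p(o) = 1/4
t = 1 (t = (-1)**2 = 1)
B(s) = s + s**2 + s*(3 + s**2) (B(s) = (s**2 + (3 + s**2)*s) + s = (s**2 + s*(3 + s**2)) + s = s + s**2 + s*(3 + s**2))
B(p(13)) - t = (4 + 1/4 + (1/4)**2)/4 - 1*1 = (4 + 1/4 + 1/16)/4 - 1 = (1/4)*(69/16) - 1 = 69/64 - 1 = 5/64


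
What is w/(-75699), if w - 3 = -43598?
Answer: 43595/75699 ≈ 0.57590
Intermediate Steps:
w = -43595 (w = 3 - 43598 = -43595)
w/(-75699) = -43595/(-75699) = -43595*(-1/75699) = 43595/75699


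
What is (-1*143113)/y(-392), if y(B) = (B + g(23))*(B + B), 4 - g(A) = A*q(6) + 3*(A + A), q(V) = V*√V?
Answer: -37638719/63665504 + 9874797*√6/63665504 ≈ -0.21127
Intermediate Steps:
q(V) = V^(3/2)
g(A) = 4 - 6*A - 6*A*√6 (g(A) = 4 - (A*6^(3/2) + 3*(A + A)) = 4 - (A*(6*√6) + 3*(2*A)) = 4 - (6*A*√6 + 6*A) = 4 - (6*A + 6*A*√6) = 4 + (-6*A - 6*A*√6) = 4 - 6*A - 6*A*√6)
y(B) = 2*B*(-134 + B - 138*√6) (y(B) = (B + (4 - 6*23 - 6*23*√6))*(B + B) = (B + (4 - 138 - 138*√6))*(2*B) = (B + (-134 - 138*√6))*(2*B) = (-134 + B - 138*√6)*(2*B) = 2*B*(-134 + B - 138*√6))
(-1*143113)/y(-392) = (-1*143113)/((2*(-392)*(-134 - 392 - 138*√6))) = -143113*(-1/(784*(-526 - 138*√6))) = -143113/(412384 + 108192*√6)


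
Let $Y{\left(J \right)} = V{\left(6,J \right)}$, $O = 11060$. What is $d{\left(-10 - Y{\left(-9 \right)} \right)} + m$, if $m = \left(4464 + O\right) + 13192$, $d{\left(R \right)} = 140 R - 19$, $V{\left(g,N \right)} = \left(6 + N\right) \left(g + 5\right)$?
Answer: $31917$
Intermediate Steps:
$V{\left(g,N \right)} = \left(5 + g\right) \left(6 + N\right)$ ($V{\left(g,N \right)} = \left(6 + N\right) \left(5 + g\right) = \left(5 + g\right) \left(6 + N\right)$)
$Y{\left(J \right)} = 66 + 11 J$ ($Y{\left(J \right)} = 30 + 5 J + 6 \cdot 6 + J 6 = 30 + 5 J + 36 + 6 J = 66 + 11 J$)
$d{\left(R \right)} = -19 + 140 R$
$m = 28716$ ($m = \left(4464 + 11060\right) + 13192 = 15524 + 13192 = 28716$)
$d{\left(-10 - Y{\left(-9 \right)} \right)} + m = \left(-19 + 140 \left(-10 - \left(66 + 11 \left(-9\right)\right)\right)\right) + 28716 = \left(-19 + 140 \left(-10 - \left(66 - 99\right)\right)\right) + 28716 = \left(-19 + 140 \left(-10 - -33\right)\right) + 28716 = \left(-19 + 140 \left(-10 + 33\right)\right) + 28716 = \left(-19 + 140 \cdot 23\right) + 28716 = \left(-19 + 3220\right) + 28716 = 3201 + 28716 = 31917$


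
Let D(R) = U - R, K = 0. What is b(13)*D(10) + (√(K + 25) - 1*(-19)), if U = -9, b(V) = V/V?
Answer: 5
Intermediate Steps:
b(V) = 1
D(R) = -9 - R
b(13)*D(10) + (√(K + 25) - 1*(-19)) = 1*(-9 - 1*10) + (√(0 + 25) - 1*(-19)) = 1*(-9 - 10) + (√25 + 19) = 1*(-19) + (5 + 19) = -19 + 24 = 5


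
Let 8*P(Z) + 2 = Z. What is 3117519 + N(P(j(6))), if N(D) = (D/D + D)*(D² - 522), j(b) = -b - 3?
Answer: 1596269589/512 ≈ 3.1177e+6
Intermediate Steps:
j(b) = -3 - b
P(Z) = -¼ + Z/8
N(D) = (1 + D)*(-522 + D²)
3117519 + N(P(j(6))) = 3117519 + (-522 + (-¼ + (-3 - 1*6)/8)² + (-¼ + (-3 - 1*6)/8)³ - 522*(-¼ + (-3 - 1*6)/8)) = 3117519 + (-522 + (-¼ + (-3 - 6)/8)² + (-¼ + (-3 - 6)/8)³ - 522*(-¼ + (-3 - 6)/8)) = 3117519 + (-522 + (-¼ + (⅛)*(-9))² + (-¼ + (⅛)*(-9))³ - 522*(-¼ + (⅛)*(-9))) = 3117519 + (-522 + (-¼ - 9/8)² + (-¼ - 9/8)³ - 522*(-¼ - 9/8)) = 3117519 + (-522 + (-11/8)² + (-11/8)³ - 522*(-11/8)) = 3117519 + (-522 + 121/64 - 1331/512 + 2871/4) = 3117519 + 99861/512 = 1596269589/512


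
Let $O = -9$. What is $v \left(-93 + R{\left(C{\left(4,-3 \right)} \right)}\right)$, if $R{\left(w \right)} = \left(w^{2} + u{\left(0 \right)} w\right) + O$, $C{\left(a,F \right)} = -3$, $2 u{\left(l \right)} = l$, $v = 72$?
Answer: $-6696$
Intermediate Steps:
$u{\left(l \right)} = \frac{l}{2}$
$R{\left(w \right)} = -9 + w^{2}$ ($R{\left(w \right)} = \left(w^{2} + \frac{1}{2} \cdot 0 w\right) - 9 = \left(w^{2} + 0 w\right) - 9 = \left(w^{2} + 0\right) - 9 = w^{2} - 9 = -9 + w^{2}$)
$v \left(-93 + R{\left(C{\left(4,-3 \right)} \right)}\right) = 72 \left(-93 - \left(9 - \left(-3\right)^{2}\right)\right) = 72 \left(-93 + \left(-9 + 9\right)\right) = 72 \left(-93 + 0\right) = 72 \left(-93\right) = -6696$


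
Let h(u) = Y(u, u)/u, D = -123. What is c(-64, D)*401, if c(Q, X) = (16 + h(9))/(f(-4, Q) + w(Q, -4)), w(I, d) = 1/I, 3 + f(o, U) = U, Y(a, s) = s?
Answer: -436288/4289 ≈ -101.72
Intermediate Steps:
f(o, U) = -3 + U
h(u) = 1 (h(u) = u/u = 1)
c(Q, X) = 17/(-3 + Q + 1/Q) (c(Q, X) = (16 + 1)/((-3 + Q) + 1/Q) = 17/(-3 + Q + 1/Q))
c(-64, D)*401 = (17*(-64)/(1 - 64*(-3 - 64)))*401 = (17*(-64)/(1 - 64*(-67)))*401 = (17*(-64)/(1 + 4288))*401 = (17*(-64)/4289)*401 = (17*(-64)*(1/4289))*401 = -1088/4289*401 = -436288/4289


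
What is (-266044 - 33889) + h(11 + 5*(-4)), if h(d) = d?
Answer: -299942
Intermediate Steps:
(-266044 - 33889) + h(11 + 5*(-4)) = (-266044 - 33889) + (11 + 5*(-4)) = -299933 + (11 - 20) = -299933 - 9 = -299942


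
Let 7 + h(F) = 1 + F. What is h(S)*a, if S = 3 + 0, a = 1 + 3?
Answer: -12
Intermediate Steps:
a = 4
S = 3
h(F) = -6 + F (h(F) = -7 + (1 + F) = -6 + F)
h(S)*a = (-6 + 3)*4 = -3*4 = -12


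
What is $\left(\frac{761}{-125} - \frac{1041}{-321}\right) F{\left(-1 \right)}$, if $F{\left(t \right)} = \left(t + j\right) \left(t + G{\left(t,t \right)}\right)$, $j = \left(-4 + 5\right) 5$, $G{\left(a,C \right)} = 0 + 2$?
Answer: $- \frac{152208}{13375} \approx -11.38$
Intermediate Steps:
$G{\left(a,C \right)} = 2$
$j = 5$ ($j = 1 \cdot 5 = 5$)
$F{\left(t \right)} = \left(2 + t\right) \left(5 + t\right)$ ($F{\left(t \right)} = \left(t + 5\right) \left(t + 2\right) = \left(5 + t\right) \left(2 + t\right) = \left(2 + t\right) \left(5 + t\right)$)
$\left(\frac{761}{-125} - \frac{1041}{-321}\right) F{\left(-1 \right)} = \left(\frac{761}{-125} - \frac{1041}{-321}\right) \left(10 + \left(-1\right)^{2} + 7 \left(-1\right)\right) = \left(761 \left(- \frac{1}{125}\right) - - \frac{347}{107}\right) \left(10 + 1 - 7\right) = \left(- \frac{761}{125} + \frac{347}{107}\right) 4 = \left(- \frac{38052}{13375}\right) 4 = - \frac{152208}{13375}$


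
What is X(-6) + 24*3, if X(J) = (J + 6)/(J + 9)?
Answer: 72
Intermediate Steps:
X(J) = (6 + J)/(9 + J)
X(-6) + 24*3 = (6 - 6)/(9 - 6) + 24*3 = 0/3 + 72 = (1/3)*0 + 72 = 0 + 72 = 72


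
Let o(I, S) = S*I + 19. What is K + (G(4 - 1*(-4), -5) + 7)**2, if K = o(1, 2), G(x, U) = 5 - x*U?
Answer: 2725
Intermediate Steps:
G(x, U) = 5 - U*x
o(I, S) = 19 + I*S (o(I, S) = I*S + 19 = 19 + I*S)
K = 21 (K = 19 + 1*2 = 19 + 2 = 21)
K + (G(4 - 1*(-4), -5) + 7)**2 = 21 + ((5 - 1*(-5)*(4 - 1*(-4))) + 7)**2 = 21 + ((5 - 1*(-5)*(4 + 4)) + 7)**2 = 21 + ((5 - 1*(-5)*8) + 7)**2 = 21 + ((5 + 40) + 7)**2 = 21 + (45 + 7)**2 = 21 + 52**2 = 21 + 2704 = 2725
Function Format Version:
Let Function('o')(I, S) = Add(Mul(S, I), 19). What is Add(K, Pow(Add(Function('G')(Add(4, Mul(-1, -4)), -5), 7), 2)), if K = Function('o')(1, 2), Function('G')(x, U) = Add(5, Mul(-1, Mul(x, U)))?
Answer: 2725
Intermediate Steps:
Function('G')(x, U) = Add(5, Mul(-1, U, x)) (Function('G')(x, U) = Add(5, Mul(-1, Mul(U, x))) = Add(5, Mul(-1, U, x)))
Function('o')(I, S) = Add(19, Mul(I, S)) (Function('o')(I, S) = Add(Mul(I, S), 19) = Add(19, Mul(I, S)))
K = 21 (K = Add(19, Mul(1, 2)) = Add(19, 2) = 21)
Add(K, Pow(Add(Function('G')(Add(4, Mul(-1, -4)), -5), 7), 2)) = Add(21, Pow(Add(Add(5, Mul(-1, -5, Add(4, Mul(-1, -4)))), 7), 2)) = Add(21, Pow(Add(Add(5, Mul(-1, -5, Add(4, 4))), 7), 2)) = Add(21, Pow(Add(Add(5, Mul(-1, -5, 8)), 7), 2)) = Add(21, Pow(Add(Add(5, 40), 7), 2)) = Add(21, Pow(Add(45, 7), 2)) = Add(21, Pow(52, 2)) = Add(21, 2704) = 2725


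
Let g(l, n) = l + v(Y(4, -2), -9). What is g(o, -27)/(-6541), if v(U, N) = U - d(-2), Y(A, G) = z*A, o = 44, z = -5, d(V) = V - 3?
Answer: -29/6541 ≈ -0.0044336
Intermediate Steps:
d(V) = -3 + V
Y(A, G) = -5*A
v(U, N) = 5 + U (v(U, N) = U - (-3 - 2) = U - 1*(-5) = U + 5 = 5 + U)
g(l, n) = -15 + l (g(l, n) = l + (5 - 5*4) = l + (5 - 20) = l - 15 = -15 + l)
g(o, -27)/(-6541) = (-15 + 44)/(-6541) = 29*(-1/6541) = -29/6541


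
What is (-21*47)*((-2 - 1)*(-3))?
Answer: -8883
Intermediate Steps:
(-21*47)*((-2 - 1)*(-3)) = -(-2961)*(-3) = -987*9 = -8883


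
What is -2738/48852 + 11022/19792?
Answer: 60532031/120859848 ≈ 0.50084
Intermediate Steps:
-2738/48852 + 11022/19792 = -2738*1/48852 + 11022*(1/19792) = -1369/24426 + 5511/9896 = 60532031/120859848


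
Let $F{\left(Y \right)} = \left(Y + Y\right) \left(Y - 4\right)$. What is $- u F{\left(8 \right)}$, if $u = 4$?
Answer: $-256$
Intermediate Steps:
$F{\left(Y \right)} = 2 Y \left(-4 + Y\right)$
$- u F{\left(8 \right)} = - 4 \cdot 2 \cdot 8 \left(-4 + 8\right) = - 4 \cdot 2 \cdot 8 \cdot 4 = - 4 \cdot 64 = \left(-1\right) 256 = -256$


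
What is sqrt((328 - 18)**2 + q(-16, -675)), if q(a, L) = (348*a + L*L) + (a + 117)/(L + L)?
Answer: sqrt(4423871094)/90 ≈ 739.02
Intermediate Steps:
q(a, L) = L**2 + 348*a + (117 + a)/(2*L) (q(a, L) = (348*a + L**2) + (117 + a)/((2*L)) = (L**2 + 348*a) + (117 + a)*(1/(2*L)) = (L**2 + 348*a) + (117 + a)/(2*L) = L**2 + 348*a + (117 + a)/(2*L))
sqrt((328 - 18)**2 + q(-16, -675)) = sqrt((328 - 18)**2 + (1/2)*(117 - 16 + 2*(-675)*((-675)**2 + 348*(-16)))/(-675)) = sqrt(310**2 + (1/2)*(-1/675)*(117 - 16 + 2*(-675)*(455625 - 5568))) = sqrt(96100 + (1/2)*(-1/675)*(117 - 16 + 2*(-675)*450057)) = sqrt(96100 + (1/2)*(-1/675)*(117 - 16 - 607576950)) = sqrt(96100 + (1/2)*(-1/675)*(-607576849)) = sqrt(96100 + 607576849/1350) = sqrt(737311849/1350) = sqrt(4423871094)/90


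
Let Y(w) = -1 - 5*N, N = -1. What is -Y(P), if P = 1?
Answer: -4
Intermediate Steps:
Y(w) = 4 (Y(w) = -1 - 5*(-1) = -1 + 5 = 4)
-Y(P) = -1*4 = -4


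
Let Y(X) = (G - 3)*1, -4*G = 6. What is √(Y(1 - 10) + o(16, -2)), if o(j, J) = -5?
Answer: I*√38/2 ≈ 3.0822*I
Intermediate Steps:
G = -3/2 (G = -¼*6 = -3/2 ≈ -1.5000)
Y(X) = -9/2 (Y(X) = (-3/2 - 3)*1 = -9/2*1 = -9/2)
√(Y(1 - 10) + o(16, -2)) = √(-9/2 - 5) = √(-19/2) = I*√38/2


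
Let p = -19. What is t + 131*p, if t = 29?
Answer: -2460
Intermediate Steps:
t + 131*p = 29 + 131*(-19) = 29 - 2489 = -2460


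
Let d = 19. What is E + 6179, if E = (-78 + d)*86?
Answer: 1105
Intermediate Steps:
E = -5074 (E = (-78 + 19)*86 = -59*86 = -5074)
E + 6179 = -5074 + 6179 = 1105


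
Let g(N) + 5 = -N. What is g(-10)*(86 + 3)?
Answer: 445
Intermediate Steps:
g(N) = -5 - N
g(-10)*(86 + 3) = (-5 - 1*(-10))*(86 + 3) = (-5 + 10)*89 = 5*89 = 445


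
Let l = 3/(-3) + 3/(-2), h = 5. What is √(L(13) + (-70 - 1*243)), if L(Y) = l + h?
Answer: 3*I*√138/2 ≈ 17.621*I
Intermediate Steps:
l = -5/2 (l = 3*(-⅓) + 3*(-½) = -1 - 3/2 = -5/2 ≈ -2.5000)
L(Y) = 5/2 (L(Y) = -5/2 + 5 = 5/2)
√(L(13) + (-70 - 1*243)) = √(5/2 + (-70 - 1*243)) = √(5/2 + (-70 - 243)) = √(5/2 - 313) = √(-621/2) = 3*I*√138/2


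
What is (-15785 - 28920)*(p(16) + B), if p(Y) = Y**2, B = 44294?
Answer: -1991607750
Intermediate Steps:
(-15785 - 28920)*(p(16) + B) = (-15785 - 28920)*(16**2 + 44294) = -44705*(256 + 44294) = -44705*44550 = -1991607750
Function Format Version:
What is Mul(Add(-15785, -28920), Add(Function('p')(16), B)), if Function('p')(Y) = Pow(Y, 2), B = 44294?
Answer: -1991607750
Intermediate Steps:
Mul(Add(-15785, -28920), Add(Function('p')(16), B)) = Mul(Add(-15785, -28920), Add(Pow(16, 2), 44294)) = Mul(-44705, Add(256, 44294)) = Mul(-44705, 44550) = -1991607750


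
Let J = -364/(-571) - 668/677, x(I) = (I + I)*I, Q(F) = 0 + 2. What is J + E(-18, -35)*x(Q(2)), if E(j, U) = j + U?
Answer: -164039408/386567 ≈ -424.35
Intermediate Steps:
Q(F) = 2
x(I) = 2*I² (x(I) = (2*I)*I = 2*I²)
J = -135000/386567 (J = -364*(-1/571) - 668*1/677 = 364/571 - 668/677 = -135000/386567 ≈ -0.34923)
E(j, U) = U + j
J + E(-18, -35)*x(Q(2)) = -135000/386567 + (-35 - 18)*(2*2²) = -135000/386567 - 106*4 = -135000/386567 - 53*8 = -135000/386567 - 424 = -164039408/386567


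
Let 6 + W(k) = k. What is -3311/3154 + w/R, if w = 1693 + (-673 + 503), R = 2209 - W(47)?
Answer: -1187353/3418936 ≈ -0.34729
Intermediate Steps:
W(k) = -6 + k
R = 2168 (R = 2209 - (-6 + 47) = 2209 - 1*41 = 2209 - 41 = 2168)
w = 1523 (w = 1693 - 170 = 1523)
-3311/3154 + w/R = -3311/3154 + 1523/2168 = -1187353/3418936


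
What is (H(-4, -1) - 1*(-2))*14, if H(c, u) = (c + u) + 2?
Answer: -14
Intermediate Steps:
H(c, u) = 2 + c + u
(H(-4, -1) - 1*(-2))*14 = ((2 - 4 - 1) - 1*(-2))*14 = (-3 + 2)*14 = -1*14 = -14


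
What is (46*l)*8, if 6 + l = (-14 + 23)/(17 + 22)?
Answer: -27600/13 ≈ -2123.1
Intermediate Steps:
l = -75/13 (l = -6 + (-14 + 23)/(17 + 22) = -6 + 9/39 = -6 + 9*(1/39) = -6 + 3/13 = -75/13 ≈ -5.7692)
(46*l)*8 = (46*(-75/13))*8 = -3450/13*8 = -27600/13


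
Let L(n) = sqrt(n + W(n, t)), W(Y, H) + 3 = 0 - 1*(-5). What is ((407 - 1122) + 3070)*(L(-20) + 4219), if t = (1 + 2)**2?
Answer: 9935745 + 7065*I*sqrt(2) ≈ 9.9357e+6 + 9991.4*I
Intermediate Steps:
t = 9 (t = 3**2 = 9)
W(Y, H) = 2 (W(Y, H) = -3 + (0 - 1*(-5)) = -3 + (0 + 5) = -3 + 5 = 2)
L(n) = sqrt(2 + n) (L(n) = sqrt(n + 2) = sqrt(2 + n))
((407 - 1122) + 3070)*(L(-20) + 4219) = ((407 - 1122) + 3070)*(sqrt(2 - 20) + 4219) = (-715 + 3070)*(sqrt(-18) + 4219) = 2355*(3*I*sqrt(2) + 4219) = 2355*(4219 + 3*I*sqrt(2)) = 9935745 + 7065*I*sqrt(2)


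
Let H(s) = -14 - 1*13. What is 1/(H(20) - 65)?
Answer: -1/92 ≈ -0.010870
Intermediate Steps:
H(s) = -27 (H(s) = -14 - 13 = -27)
1/(H(20) - 65) = 1/(-27 - 65) = 1/(-92) = -1/92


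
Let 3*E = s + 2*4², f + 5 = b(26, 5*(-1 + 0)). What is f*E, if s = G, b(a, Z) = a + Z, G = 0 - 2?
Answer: 160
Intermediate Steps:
G = -2
b(a, Z) = Z + a
f = 16 (f = -5 + (5*(-1 + 0) + 26) = -5 + (5*(-1) + 26) = -5 + (-5 + 26) = -5 + 21 = 16)
s = -2
E = 10 (E = (-2 + 2*4²)/3 = (-2 + 2*16)/3 = (-2 + 32)/3 = (⅓)*30 = 10)
f*E = 16*10 = 160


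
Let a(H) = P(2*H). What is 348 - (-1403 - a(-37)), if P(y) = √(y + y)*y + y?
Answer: 1677 - 148*I*√37 ≈ 1677.0 - 900.25*I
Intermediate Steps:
P(y) = y + √2*y^(3/2) (P(y) = √(2*y)*y + y = (√2*√y)*y + y = √2*y^(3/2) + y = y + √2*y^(3/2))
a(H) = 2*H + 4*H^(3/2) (a(H) = 2*H + √2*(2*H)^(3/2) = 2*H + √2*(2*√2*H^(3/2)) = 2*H + 4*H^(3/2))
348 - (-1403 - a(-37)) = 348 - (-1403 - (2*(-37) + 4*(-37)^(3/2))) = 348 - (-1403 - (-74 + 4*(-37*I*√37))) = 348 - (-1403 - (-74 - 148*I*√37)) = 348 - (-1403 + (74 + 148*I*√37)) = 348 - (-1329 + 148*I*√37) = 348 + (1329 - 148*I*√37) = 1677 - 148*I*√37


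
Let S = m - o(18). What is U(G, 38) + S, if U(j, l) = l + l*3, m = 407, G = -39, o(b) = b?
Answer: 541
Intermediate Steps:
U(j, l) = 4*l (U(j, l) = l + 3*l = 4*l)
S = 389 (S = 407 - 1*18 = 407 - 18 = 389)
U(G, 38) + S = 4*38 + 389 = 152 + 389 = 541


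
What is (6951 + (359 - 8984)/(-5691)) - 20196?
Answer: -25122890/1897 ≈ -13243.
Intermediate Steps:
(6951 + (359 - 8984)/(-5691)) - 20196 = (6951 - 8625*(-1/5691)) - 20196 = (6951 + 2875/1897) - 20196 = 13188922/1897 - 20196 = -25122890/1897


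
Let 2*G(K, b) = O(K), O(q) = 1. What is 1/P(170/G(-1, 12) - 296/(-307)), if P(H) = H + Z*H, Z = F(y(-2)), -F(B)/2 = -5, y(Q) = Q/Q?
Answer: 307/1151436 ≈ 0.00026662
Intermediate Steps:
y(Q) = 1
G(K, b) = ½ (G(K, b) = (½)*1 = ½)
F(B) = 10 (F(B) = -2*(-5) = 10)
Z = 10
P(H) = 11*H (P(H) = H + 10*H = 11*H)
1/P(170/G(-1, 12) - 296/(-307)) = 1/(11*(170/(½) - 296/(-307))) = 1/(11*(170*2 - 296*(-1/307))) = 1/(11*(340 + 296/307)) = 1/(11*(104676/307)) = 1/(1151436/307) = 307/1151436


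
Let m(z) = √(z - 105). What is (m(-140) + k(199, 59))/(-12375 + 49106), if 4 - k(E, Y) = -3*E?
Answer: 601/36731 + 7*I*√5/36731 ≈ 0.016362 + 0.00042614*I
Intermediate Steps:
k(E, Y) = 4 + 3*E (k(E, Y) = 4 - (-3)*E = 4 + 3*E)
m(z) = √(-105 + z)
(m(-140) + k(199, 59))/(-12375 + 49106) = (√(-105 - 140) + (4 + 3*199))/(-12375 + 49106) = (√(-245) + (4 + 597))/36731 = (7*I*√5 + 601)*(1/36731) = (601 + 7*I*√5)*(1/36731) = 601/36731 + 7*I*√5/36731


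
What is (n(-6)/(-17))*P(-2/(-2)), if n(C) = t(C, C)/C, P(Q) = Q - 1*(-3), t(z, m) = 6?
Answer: 4/17 ≈ 0.23529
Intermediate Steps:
P(Q) = 3 + Q (P(Q) = Q + 3 = 3 + Q)
n(C) = 6/C
(n(-6)/(-17))*P(-2/(-2)) = ((6/(-6))/(-17))*(3 - 2/(-2)) = (-6*(-1)/(17*6))*(3 - 2*(-½)) = (-1/17*(-1))*(3 + 1) = (1/17)*4 = 4/17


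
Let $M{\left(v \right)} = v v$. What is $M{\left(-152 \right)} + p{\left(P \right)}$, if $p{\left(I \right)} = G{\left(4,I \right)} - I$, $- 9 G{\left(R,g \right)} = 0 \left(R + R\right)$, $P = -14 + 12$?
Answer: $23106$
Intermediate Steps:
$P = -2$
$M{\left(v \right)} = v^{2}$
$G{\left(R,g \right)} = 0$ ($G{\left(R,g \right)} = - \frac{0 \left(R + R\right)}{9} = - \frac{0 \cdot 2 R}{9} = \left(- \frac{1}{9}\right) 0 = 0$)
$p{\left(I \right)} = - I$ ($p{\left(I \right)} = 0 - I = - I$)
$M{\left(-152 \right)} + p{\left(P \right)} = \left(-152\right)^{2} - -2 = 23104 + 2 = 23106$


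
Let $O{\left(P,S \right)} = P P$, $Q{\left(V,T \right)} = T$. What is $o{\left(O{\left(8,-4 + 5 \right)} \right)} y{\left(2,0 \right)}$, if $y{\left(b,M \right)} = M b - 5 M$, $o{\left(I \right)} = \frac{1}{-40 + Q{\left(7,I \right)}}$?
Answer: $0$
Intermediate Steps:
$O{\left(P,S \right)} = P^{2}$
$o{\left(I \right)} = \frac{1}{-40 + I}$
$y{\left(b,M \right)} = - 5 M + M b$
$o{\left(O{\left(8,-4 + 5 \right)} \right)} y{\left(2,0 \right)} = \frac{0 \left(-5 + 2\right)}{-40 + 8^{2}} = \frac{0 \left(-3\right)}{-40 + 64} = \frac{1}{24} \cdot 0 = 0$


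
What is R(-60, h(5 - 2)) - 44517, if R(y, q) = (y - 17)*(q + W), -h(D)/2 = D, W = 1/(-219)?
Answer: -9647968/219 ≈ -44055.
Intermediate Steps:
W = -1/219 ≈ -0.0045662
h(D) = -2*D
R(y, q) = (-17 + y)*(-1/219 + q) (R(y, q) = (y - 17)*(q - 1/219) = (-17 + y)*(-1/219 + q))
R(-60, h(5 - 2)) - 44517 = (17/219 - (-34)*(5 - 2) - 1/219*(-60) - 2*(5 - 2)*(-60)) - 44517 = (17/219 - (-34)*3 + 20/73 - 2*3*(-60)) - 44517 = (17/219 - 17*(-6) + 20/73 - 6*(-60)) - 44517 = (17/219 + 102 + 20/73 + 360) - 44517 = 101255/219 - 44517 = -9647968/219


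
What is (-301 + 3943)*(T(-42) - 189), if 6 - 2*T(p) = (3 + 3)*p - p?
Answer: -295002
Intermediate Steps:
T(p) = 3 - 5*p/2 (T(p) = 3 - ((3 + 3)*p - p)/2 = 3 - (6*p - p)/2 = 3 - 5*p/2)
(-301 + 3943)*(T(-42) - 189) = (-301 + 3943)*((3 - 5/2*(-42)) - 189) = 3642*((3 + 105) - 189) = 3642*(108 - 189) = 3642*(-81) = -295002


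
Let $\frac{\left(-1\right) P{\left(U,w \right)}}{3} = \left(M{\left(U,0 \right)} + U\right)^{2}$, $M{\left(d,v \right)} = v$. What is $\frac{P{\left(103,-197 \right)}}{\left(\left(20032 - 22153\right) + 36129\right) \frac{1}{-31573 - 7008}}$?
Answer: $\frac{409305829}{11336} \approx 36107.0$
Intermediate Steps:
$P{\left(U,w \right)} = - 3 U^{2}$ ($P{\left(U,w \right)} = - 3 \left(0 + U\right)^{2} = - 3 U^{2}$)
$\frac{P{\left(103,-197 \right)}}{\left(\left(20032 - 22153\right) + 36129\right) \frac{1}{-31573 - 7008}} = \frac{\left(-3\right) 103^{2}}{\left(\left(20032 - 22153\right) + 36129\right) \frac{1}{-31573 - 7008}} = \frac{\left(-3\right) 10609}{\left(-2121 + 36129\right) \frac{1}{-38581}} = - \frac{31827}{34008 \left(- \frac{1}{38581}\right)} = - \frac{31827}{- \frac{34008}{38581}} = \left(-31827\right) \left(- \frac{38581}{34008}\right) = \frac{409305829}{11336}$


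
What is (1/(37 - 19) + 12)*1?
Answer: 217/18 ≈ 12.056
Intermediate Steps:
(1/(37 - 19) + 12)*1 = (1/18 + 12)*1 = (217/18)*1 = 217/18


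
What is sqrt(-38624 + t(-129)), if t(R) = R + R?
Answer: I*sqrt(38882) ≈ 197.19*I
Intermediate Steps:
t(R) = 2*R
sqrt(-38624 + t(-129)) = sqrt(-38624 + 2*(-129)) = sqrt(-38624 - 258) = sqrt(-38882) = I*sqrt(38882)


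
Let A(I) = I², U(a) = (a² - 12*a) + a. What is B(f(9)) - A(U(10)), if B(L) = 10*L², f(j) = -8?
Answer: 540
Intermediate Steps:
U(a) = a² - 11*a
B(f(9)) - A(U(10)) = 10*(-8)² - (10*(-11 + 10))² = 10*64 - (10*(-1))² = 640 - 1*(-10)² = 640 - 1*100 = 640 - 100 = 540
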